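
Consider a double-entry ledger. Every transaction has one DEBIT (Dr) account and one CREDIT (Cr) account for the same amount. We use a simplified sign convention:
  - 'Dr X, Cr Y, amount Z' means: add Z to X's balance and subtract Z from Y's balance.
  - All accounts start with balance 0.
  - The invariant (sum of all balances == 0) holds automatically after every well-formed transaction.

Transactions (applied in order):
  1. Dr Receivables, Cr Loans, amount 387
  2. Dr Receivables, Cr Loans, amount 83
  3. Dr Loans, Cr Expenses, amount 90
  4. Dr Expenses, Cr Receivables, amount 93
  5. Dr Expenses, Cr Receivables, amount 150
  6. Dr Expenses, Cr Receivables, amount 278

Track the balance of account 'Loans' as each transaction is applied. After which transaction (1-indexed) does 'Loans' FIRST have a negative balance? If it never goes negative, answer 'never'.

After txn 1: Loans=-387

Answer: 1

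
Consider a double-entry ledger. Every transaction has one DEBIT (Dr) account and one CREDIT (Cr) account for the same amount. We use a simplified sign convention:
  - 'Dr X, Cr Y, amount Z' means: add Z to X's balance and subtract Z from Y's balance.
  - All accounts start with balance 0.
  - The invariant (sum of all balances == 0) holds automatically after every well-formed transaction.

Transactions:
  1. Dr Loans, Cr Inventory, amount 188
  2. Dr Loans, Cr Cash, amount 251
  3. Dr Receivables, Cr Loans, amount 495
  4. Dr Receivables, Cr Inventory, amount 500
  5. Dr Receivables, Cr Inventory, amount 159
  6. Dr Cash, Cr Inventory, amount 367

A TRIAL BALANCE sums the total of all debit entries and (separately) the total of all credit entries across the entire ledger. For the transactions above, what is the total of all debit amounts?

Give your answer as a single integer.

Txn 1: debit+=188
Txn 2: debit+=251
Txn 3: debit+=495
Txn 4: debit+=500
Txn 5: debit+=159
Txn 6: debit+=367
Total debits = 1960

Answer: 1960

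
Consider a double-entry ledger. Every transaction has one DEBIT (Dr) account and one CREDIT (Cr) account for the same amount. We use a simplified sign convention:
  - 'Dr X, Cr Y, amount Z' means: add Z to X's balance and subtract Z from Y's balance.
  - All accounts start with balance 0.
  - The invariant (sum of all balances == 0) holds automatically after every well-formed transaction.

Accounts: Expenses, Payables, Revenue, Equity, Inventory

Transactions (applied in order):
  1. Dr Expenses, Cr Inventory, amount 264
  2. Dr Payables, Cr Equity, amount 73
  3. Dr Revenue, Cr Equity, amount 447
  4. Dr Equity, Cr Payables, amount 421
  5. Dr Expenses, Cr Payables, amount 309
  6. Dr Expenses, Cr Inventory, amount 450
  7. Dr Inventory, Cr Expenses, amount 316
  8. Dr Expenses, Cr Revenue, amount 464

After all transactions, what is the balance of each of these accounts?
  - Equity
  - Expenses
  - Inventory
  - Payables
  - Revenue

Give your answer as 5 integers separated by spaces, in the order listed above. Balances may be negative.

Answer: -99 1171 -398 -657 -17

Derivation:
After txn 1 (Dr Expenses, Cr Inventory, amount 264): Expenses=264 Inventory=-264
After txn 2 (Dr Payables, Cr Equity, amount 73): Equity=-73 Expenses=264 Inventory=-264 Payables=73
After txn 3 (Dr Revenue, Cr Equity, amount 447): Equity=-520 Expenses=264 Inventory=-264 Payables=73 Revenue=447
After txn 4 (Dr Equity, Cr Payables, amount 421): Equity=-99 Expenses=264 Inventory=-264 Payables=-348 Revenue=447
After txn 5 (Dr Expenses, Cr Payables, amount 309): Equity=-99 Expenses=573 Inventory=-264 Payables=-657 Revenue=447
After txn 6 (Dr Expenses, Cr Inventory, amount 450): Equity=-99 Expenses=1023 Inventory=-714 Payables=-657 Revenue=447
After txn 7 (Dr Inventory, Cr Expenses, amount 316): Equity=-99 Expenses=707 Inventory=-398 Payables=-657 Revenue=447
After txn 8 (Dr Expenses, Cr Revenue, amount 464): Equity=-99 Expenses=1171 Inventory=-398 Payables=-657 Revenue=-17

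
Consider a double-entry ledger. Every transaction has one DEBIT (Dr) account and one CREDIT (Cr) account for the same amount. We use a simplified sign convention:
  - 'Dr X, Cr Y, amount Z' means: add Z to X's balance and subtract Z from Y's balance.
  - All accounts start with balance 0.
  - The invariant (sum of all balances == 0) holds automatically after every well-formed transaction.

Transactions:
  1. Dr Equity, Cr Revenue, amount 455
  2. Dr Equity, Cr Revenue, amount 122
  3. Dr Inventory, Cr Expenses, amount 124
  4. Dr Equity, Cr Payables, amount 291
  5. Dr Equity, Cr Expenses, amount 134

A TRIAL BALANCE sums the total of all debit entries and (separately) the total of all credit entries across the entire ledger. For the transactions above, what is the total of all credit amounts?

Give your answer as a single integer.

Answer: 1126

Derivation:
Txn 1: credit+=455
Txn 2: credit+=122
Txn 3: credit+=124
Txn 4: credit+=291
Txn 5: credit+=134
Total credits = 1126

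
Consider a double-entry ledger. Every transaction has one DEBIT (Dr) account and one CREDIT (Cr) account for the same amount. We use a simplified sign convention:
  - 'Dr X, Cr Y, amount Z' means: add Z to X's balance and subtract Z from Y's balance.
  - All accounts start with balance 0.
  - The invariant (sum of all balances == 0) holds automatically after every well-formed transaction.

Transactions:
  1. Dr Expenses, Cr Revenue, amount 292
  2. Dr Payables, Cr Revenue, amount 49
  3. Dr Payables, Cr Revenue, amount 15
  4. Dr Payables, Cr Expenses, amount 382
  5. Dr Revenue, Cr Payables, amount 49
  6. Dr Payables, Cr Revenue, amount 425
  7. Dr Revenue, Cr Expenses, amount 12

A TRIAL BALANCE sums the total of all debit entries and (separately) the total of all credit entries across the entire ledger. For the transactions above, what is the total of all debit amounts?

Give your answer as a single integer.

Txn 1: debit+=292
Txn 2: debit+=49
Txn 3: debit+=15
Txn 4: debit+=382
Txn 5: debit+=49
Txn 6: debit+=425
Txn 7: debit+=12
Total debits = 1224

Answer: 1224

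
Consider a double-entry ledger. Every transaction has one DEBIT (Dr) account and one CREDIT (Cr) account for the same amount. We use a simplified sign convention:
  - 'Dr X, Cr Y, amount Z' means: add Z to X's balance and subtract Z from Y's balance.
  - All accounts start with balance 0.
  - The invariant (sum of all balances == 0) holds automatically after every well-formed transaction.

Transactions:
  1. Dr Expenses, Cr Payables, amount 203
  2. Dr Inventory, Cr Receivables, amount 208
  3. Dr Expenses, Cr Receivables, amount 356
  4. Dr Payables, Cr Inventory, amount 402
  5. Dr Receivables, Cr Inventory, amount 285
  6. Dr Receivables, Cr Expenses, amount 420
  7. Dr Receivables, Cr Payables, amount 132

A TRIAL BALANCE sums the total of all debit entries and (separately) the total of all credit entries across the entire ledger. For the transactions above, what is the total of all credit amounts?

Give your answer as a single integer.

Txn 1: credit+=203
Txn 2: credit+=208
Txn 3: credit+=356
Txn 4: credit+=402
Txn 5: credit+=285
Txn 6: credit+=420
Txn 7: credit+=132
Total credits = 2006

Answer: 2006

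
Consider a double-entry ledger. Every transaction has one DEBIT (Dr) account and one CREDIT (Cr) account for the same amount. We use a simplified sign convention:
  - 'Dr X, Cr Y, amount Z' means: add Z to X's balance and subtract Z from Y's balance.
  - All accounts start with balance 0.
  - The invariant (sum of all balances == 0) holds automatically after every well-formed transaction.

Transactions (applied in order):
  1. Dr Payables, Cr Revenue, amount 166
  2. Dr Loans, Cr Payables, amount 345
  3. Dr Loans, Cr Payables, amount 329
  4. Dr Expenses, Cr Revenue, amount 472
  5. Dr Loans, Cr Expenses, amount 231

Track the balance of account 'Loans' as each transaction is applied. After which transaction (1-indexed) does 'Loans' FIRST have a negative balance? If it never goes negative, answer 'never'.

After txn 1: Loans=0
After txn 2: Loans=345
After txn 3: Loans=674
After txn 4: Loans=674
After txn 5: Loans=905

Answer: never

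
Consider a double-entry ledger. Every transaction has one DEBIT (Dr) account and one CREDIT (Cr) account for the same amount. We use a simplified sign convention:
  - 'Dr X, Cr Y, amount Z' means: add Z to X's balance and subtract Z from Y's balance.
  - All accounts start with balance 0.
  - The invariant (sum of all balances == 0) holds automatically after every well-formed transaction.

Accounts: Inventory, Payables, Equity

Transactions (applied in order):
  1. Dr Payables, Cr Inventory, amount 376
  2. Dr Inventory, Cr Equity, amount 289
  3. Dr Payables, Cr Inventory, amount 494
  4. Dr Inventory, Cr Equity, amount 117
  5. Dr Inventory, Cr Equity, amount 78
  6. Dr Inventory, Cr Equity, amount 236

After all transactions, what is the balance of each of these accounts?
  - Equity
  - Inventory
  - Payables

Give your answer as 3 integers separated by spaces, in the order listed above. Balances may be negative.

After txn 1 (Dr Payables, Cr Inventory, amount 376): Inventory=-376 Payables=376
After txn 2 (Dr Inventory, Cr Equity, amount 289): Equity=-289 Inventory=-87 Payables=376
After txn 3 (Dr Payables, Cr Inventory, amount 494): Equity=-289 Inventory=-581 Payables=870
After txn 4 (Dr Inventory, Cr Equity, amount 117): Equity=-406 Inventory=-464 Payables=870
After txn 5 (Dr Inventory, Cr Equity, amount 78): Equity=-484 Inventory=-386 Payables=870
After txn 6 (Dr Inventory, Cr Equity, amount 236): Equity=-720 Inventory=-150 Payables=870

Answer: -720 -150 870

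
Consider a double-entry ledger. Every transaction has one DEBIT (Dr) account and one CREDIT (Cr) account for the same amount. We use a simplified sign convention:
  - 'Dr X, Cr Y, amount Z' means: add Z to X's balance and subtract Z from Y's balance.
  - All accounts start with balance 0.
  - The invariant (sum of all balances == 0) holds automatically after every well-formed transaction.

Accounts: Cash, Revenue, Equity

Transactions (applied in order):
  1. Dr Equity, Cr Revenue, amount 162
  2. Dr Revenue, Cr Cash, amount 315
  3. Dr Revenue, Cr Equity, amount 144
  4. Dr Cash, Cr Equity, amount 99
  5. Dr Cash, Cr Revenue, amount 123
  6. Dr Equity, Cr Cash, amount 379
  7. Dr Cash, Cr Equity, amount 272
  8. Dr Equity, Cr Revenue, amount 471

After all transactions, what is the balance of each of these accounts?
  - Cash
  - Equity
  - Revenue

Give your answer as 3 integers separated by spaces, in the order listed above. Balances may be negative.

Answer: -200 497 -297

Derivation:
After txn 1 (Dr Equity, Cr Revenue, amount 162): Equity=162 Revenue=-162
After txn 2 (Dr Revenue, Cr Cash, amount 315): Cash=-315 Equity=162 Revenue=153
After txn 3 (Dr Revenue, Cr Equity, amount 144): Cash=-315 Equity=18 Revenue=297
After txn 4 (Dr Cash, Cr Equity, amount 99): Cash=-216 Equity=-81 Revenue=297
After txn 5 (Dr Cash, Cr Revenue, amount 123): Cash=-93 Equity=-81 Revenue=174
After txn 6 (Dr Equity, Cr Cash, amount 379): Cash=-472 Equity=298 Revenue=174
After txn 7 (Dr Cash, Cr Equity, amount 272): Cash=-200 Equity=26 Revenue=174
After txn 8 (Dr Equity, Cr Revenue, amount 471): Cash=-200 Equity=497 Revenue=-297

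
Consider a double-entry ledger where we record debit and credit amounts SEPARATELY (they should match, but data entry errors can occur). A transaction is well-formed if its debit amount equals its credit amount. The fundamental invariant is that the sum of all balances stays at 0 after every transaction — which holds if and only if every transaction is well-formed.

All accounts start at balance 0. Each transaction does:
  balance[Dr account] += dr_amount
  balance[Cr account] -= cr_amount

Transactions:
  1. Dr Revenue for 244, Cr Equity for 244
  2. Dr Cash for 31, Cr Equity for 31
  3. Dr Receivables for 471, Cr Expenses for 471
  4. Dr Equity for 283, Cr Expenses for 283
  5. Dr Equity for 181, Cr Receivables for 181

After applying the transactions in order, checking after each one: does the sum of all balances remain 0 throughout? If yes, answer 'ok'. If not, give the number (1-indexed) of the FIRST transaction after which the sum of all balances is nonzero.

Answer: ok

Derivation:
After txn 1: dr=244 cr=244 sum_balances=0
After txn 2: dr=31 cr=31 sum_balances=0
After txn 3: dr=471 cr=471 sum_balances=0
After txn 4: dr=283 cr=283 sum_balances=0
After txn 5: dr=181 cr=181 sum_balances=0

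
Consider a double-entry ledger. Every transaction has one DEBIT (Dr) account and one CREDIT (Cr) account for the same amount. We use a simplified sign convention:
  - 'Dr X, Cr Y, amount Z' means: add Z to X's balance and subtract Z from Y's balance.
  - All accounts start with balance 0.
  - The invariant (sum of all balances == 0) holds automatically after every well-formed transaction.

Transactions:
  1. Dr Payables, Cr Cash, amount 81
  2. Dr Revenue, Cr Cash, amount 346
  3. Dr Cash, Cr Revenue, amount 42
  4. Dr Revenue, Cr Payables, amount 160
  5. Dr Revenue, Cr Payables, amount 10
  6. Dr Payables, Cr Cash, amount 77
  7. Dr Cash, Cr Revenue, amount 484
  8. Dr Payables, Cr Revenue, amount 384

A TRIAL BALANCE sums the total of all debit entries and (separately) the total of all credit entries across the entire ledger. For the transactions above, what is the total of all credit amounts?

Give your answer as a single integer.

Txn 1: credit+=81
Txn 2: credit+=346
Txn 3: credit+=42
Txn 4: credit+=160
Txn 5: credit+=10
Txn 6: credit+=77
Txn 7: credit+=484
Txn 8: credit+=384
Total credits = 1584

Answer: 1584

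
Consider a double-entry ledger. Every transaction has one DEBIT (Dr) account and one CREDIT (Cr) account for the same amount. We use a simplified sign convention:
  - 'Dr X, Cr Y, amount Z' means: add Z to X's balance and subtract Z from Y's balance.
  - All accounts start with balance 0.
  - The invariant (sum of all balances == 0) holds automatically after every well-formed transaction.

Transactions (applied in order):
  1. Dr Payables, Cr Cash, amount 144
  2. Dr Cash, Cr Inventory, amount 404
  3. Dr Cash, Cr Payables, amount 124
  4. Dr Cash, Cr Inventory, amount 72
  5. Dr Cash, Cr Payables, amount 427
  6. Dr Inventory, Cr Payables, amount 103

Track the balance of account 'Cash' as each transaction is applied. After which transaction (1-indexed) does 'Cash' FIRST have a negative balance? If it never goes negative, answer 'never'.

Answer: 1

Derivation:
After txn 1: Cash=-144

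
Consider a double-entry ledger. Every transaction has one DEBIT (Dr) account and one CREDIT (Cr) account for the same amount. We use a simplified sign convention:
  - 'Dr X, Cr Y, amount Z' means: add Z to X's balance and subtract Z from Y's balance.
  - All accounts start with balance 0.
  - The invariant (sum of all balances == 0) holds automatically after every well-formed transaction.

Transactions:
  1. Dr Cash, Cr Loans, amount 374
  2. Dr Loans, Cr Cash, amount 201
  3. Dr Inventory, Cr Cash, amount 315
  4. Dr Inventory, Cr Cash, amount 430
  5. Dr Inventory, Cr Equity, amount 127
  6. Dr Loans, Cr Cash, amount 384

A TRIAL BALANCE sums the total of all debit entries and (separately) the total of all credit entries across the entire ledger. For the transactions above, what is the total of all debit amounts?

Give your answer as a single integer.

Txn 1: debit+=374
Txn 2: debit+=201
Txn 3: debit+=315
Txn 4: debit+=430
Txn 5: debit+=127
Txn 6: debit+=384
Total debits = 1831

Answer: 1831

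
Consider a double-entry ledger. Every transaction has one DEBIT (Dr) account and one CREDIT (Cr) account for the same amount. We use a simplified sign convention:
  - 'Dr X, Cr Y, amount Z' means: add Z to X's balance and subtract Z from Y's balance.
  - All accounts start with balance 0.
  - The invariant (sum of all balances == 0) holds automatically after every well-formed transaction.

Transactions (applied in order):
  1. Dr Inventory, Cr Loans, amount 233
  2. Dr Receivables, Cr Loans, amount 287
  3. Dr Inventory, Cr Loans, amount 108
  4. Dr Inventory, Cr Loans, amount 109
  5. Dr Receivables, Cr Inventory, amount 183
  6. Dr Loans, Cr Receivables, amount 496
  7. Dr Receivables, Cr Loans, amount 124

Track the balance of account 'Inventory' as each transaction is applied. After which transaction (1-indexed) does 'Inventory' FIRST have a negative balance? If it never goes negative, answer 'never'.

Answer: never

Derivation:
After txn 1: Inventory=233
After txn 2: Inventory=233
After txn 3: Inventory=341
After txn 4: Inventory=450
After txn 5: Inventory=267
After txn 6: Inventory=267
After txn 7: Inventory=267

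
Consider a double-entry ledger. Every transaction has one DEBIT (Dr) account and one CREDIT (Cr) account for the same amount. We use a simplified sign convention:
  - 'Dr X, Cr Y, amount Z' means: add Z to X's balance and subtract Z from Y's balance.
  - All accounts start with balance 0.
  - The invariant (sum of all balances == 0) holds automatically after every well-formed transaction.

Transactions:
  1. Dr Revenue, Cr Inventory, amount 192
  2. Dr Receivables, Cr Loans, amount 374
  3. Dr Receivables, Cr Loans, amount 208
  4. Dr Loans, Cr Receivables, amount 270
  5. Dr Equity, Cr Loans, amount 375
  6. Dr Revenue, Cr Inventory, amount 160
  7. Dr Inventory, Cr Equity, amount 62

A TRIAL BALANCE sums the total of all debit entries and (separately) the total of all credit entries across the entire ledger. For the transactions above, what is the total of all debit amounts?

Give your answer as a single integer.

Txn 1: debit+=192
Txn 2: debit+=374
Txn 3: debit+=208
Txn 4: debit+=270
Txn 5: debit+=375
Txn 6: debit+=160
Txn 7: debit+=62
Total debits = 1641

Answer: 1641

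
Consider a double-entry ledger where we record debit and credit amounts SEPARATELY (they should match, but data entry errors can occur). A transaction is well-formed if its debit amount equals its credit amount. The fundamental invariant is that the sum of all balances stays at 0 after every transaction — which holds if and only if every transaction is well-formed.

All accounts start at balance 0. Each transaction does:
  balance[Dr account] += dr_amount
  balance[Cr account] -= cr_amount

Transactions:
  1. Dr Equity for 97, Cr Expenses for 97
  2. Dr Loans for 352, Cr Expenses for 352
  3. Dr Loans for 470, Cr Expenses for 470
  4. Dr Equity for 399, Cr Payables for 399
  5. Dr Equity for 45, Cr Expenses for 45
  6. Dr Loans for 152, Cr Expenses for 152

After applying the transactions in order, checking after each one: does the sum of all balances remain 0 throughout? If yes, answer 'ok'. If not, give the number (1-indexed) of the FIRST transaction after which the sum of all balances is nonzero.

After txn 1: dr=97 cr=97 sum_balances=0
After txn 2: dr=352 cr=352 sum_balances=0
After txn 3: dr=470 cr=470 sum_balances=0
After txn 4: dr=399 cr=399 sum_balances=0
After txn 5: dr=45 cr=45 sum_balances=0
After txn 6: dr=152 cr=152 sum_balances=0

Answer: ok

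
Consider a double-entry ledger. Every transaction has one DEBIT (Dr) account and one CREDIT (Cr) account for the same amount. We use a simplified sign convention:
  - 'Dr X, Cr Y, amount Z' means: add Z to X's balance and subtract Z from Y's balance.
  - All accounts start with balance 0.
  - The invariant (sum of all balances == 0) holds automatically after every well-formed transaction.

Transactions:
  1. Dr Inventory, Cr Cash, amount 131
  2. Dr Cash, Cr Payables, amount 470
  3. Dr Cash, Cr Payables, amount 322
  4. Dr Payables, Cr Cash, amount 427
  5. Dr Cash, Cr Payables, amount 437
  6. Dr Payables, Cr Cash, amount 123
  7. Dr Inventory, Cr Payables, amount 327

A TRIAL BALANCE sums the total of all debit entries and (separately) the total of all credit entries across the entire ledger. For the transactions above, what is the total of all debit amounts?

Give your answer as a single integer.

Answer: 2237

Derivation:
Txn 1: debit+=131
Txn 2: debit+=470
Txn 3: debit+=322
Txn 4: debit+=427
Txn 5: debit+=437
Txn 6: debit+=123
Txn 7: debit+=327
Total debits = 2237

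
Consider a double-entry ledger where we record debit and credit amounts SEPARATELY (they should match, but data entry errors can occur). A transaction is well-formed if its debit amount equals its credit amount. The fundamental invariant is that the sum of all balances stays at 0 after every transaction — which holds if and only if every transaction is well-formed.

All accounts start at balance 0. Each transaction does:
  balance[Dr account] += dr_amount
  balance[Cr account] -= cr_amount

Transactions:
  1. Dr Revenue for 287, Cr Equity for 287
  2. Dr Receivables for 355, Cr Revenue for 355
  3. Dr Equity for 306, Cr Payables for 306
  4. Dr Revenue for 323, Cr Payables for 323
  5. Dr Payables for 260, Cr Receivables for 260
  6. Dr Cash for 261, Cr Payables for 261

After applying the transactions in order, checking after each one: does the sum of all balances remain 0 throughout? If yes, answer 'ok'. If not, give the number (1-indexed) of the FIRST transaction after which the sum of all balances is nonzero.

After txn 1: dr=287 cr=287 sum_balances=0
After txn 2: dr=355 cr=355 sum_balances=0
After txn 3: dr=306 cr=306 sum_balances=0
After txn 4: dr=323 cr=323 sum_balances=0
After txn 5: dr=260 cr=260 sum_balances=0
After txn 6: dr=261 cr=261 sum_balances=0

Answer: ok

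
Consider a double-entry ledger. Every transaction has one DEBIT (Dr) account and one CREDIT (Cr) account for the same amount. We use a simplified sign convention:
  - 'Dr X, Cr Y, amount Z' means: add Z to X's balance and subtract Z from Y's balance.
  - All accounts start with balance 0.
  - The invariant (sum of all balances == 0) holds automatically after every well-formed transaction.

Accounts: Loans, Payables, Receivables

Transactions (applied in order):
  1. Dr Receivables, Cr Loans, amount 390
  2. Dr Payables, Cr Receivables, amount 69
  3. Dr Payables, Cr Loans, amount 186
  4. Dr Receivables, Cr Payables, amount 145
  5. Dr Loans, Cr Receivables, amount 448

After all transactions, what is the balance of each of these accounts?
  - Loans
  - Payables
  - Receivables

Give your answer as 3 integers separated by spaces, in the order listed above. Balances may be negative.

Answer: -128 110 18

Derivation:
After txn 1 (Dr Receivables, Cr Loans, amount 390): Loans=-390 Receivables=390
After txn 2 (Dr Payables, Cr Receivables, amount 69): Loans=-390 Payables=69 Receivables=321
After txn 3 (Dr Payables, Cr Loans, amount 186): Loans=-576 Payables=255 Receivables=321
After txn 4 (Dr Receivables, Cr Payables, amount 145): Loans=-576 Payables=110 Receivables=466
After txn 5 (Dr Loans, Cr Receivables, amount 448): Loans=-128 Payables=110 Receivables=18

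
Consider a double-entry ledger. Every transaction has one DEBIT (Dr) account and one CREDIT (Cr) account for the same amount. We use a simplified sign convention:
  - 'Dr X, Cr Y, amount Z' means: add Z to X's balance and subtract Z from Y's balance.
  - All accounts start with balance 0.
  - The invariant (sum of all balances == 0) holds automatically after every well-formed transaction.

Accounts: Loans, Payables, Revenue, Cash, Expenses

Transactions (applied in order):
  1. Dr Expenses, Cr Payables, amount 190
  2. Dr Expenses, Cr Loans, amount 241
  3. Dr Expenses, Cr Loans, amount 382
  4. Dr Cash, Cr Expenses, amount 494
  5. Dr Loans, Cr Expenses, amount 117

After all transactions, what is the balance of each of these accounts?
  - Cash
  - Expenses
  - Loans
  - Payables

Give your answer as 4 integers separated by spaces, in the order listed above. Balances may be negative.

Answer: 494 202 -506 -190

Derivation:
After txn 1 (Dr Expenses, Cr Payables, amount 190): Expenses=190 Payables=-190
After txn 2 (Dr Expenses, Cr Loans, amount 241): Expenses=431 Loans=-241 Payables=-190
After txn 3 (Dr Expenses, Cr Loans, amount 382): Expenses=813 Loans=-623 Payables=-190
After txn 4 (Dr Cash, Cr Expenses, amount 494): Cash=494 Expenses=319 Loans=-623 Payables=-190
After txn 5 (Dr Loans, Cr Expenses, amount 117): Cash=494 Expenses=202 Loans=-506 Payables=-190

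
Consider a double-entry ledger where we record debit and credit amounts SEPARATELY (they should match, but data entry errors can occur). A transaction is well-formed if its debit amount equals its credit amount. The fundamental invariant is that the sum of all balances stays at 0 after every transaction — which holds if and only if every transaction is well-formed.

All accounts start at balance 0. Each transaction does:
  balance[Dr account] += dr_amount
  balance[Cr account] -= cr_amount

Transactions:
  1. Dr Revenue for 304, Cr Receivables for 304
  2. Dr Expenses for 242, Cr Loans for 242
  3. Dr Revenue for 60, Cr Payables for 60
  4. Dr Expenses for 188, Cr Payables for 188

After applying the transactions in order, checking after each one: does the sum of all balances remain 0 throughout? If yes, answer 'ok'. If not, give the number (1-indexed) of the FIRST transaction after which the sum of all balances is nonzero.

After txn 1: dr=304 cr=304 sum_balances=0
After txn 2: dr=242 cr=242 sum_balances=0
After txn 3: dr=60 cr=60 sum_balances=0
After txn 4: dr=188 cr=188 sum_balances=0

Answer: ok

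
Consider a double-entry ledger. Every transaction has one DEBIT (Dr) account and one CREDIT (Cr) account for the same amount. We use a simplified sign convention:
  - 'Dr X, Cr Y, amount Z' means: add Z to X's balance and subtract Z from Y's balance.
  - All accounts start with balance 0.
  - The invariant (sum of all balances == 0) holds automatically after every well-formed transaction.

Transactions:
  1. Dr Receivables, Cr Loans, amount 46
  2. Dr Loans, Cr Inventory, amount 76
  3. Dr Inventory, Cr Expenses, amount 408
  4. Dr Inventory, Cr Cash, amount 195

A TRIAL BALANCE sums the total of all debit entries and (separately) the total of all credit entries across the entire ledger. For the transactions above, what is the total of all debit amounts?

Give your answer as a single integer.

Txn 1: debit+=46
Txn 2: debit+=76
Txn 3: debit+=408
Txn 4: debit+=195
Total debits = 725

Answer: 725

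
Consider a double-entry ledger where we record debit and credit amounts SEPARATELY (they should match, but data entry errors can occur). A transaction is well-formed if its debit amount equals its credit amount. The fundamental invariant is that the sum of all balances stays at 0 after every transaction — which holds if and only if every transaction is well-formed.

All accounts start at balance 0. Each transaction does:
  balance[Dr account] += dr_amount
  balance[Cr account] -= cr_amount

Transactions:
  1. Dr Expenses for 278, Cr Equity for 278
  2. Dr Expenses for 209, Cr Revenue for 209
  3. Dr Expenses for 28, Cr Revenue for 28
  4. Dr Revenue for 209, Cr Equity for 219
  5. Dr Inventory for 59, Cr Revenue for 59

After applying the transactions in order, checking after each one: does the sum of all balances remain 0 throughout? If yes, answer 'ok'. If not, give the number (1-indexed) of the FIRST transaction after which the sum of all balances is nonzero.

After txn 1: dr=278 cr=278 sum_balances=0
After txn 2: dr=209 cr=209 sum_balances=0
After txn 3: dr=28 cr=28 sum_balances=0
After txn 4: dr=209 cr=219 sum_balances=-10
After txn 5: dr=59 cr=59 sum_balances=-10

Answer: 4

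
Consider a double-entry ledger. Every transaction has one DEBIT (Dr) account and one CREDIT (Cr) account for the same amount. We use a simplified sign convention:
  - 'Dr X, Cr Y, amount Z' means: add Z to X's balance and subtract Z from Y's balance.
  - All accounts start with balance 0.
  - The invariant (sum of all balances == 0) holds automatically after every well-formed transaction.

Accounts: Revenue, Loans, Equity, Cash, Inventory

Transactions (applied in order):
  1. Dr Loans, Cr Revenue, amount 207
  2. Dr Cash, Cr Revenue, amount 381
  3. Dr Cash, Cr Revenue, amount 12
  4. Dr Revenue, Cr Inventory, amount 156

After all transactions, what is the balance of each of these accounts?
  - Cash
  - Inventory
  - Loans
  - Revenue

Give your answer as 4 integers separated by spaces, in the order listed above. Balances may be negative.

Answer: 393 -156 207 -444

Derivation:
After txn 1 (Dr Loans, Cr Revenue, amount 207): Loans=207 Revenue=-207
After txn 2 (Dr Cash, Cr Revenue, amount 381): Cash=381 Loans=207 Revenue=-588
After txn 3 (Dr Cash, Cr Revenue, amount 12): Cash=393 Loans=207 Revenue=-600
After txn 4 (Dr Revenue, Cr Inventory, amount 156): Cash=393 Inventory=-156 Loans=207 Revenue=-444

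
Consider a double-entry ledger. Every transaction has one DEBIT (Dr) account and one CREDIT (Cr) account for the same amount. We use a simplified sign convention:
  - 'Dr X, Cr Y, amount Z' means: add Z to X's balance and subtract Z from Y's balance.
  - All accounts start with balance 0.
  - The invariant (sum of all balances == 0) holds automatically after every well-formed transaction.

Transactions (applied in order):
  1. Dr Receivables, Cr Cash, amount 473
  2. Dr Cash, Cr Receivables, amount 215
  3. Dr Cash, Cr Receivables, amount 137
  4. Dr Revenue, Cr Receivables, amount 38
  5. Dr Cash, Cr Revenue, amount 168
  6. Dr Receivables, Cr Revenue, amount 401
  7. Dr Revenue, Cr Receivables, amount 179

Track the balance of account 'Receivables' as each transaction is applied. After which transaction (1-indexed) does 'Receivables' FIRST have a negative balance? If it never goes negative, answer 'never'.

Answer: never

Derivation:
After txn 1: Receivables=473
After txn 2: Receivables=258
After txn 3: Receivables=121
After txn 4: Receivables=83
After txn 5: Receivables=83
After txn 6: Receivables=484
After txn 7: Receivables=305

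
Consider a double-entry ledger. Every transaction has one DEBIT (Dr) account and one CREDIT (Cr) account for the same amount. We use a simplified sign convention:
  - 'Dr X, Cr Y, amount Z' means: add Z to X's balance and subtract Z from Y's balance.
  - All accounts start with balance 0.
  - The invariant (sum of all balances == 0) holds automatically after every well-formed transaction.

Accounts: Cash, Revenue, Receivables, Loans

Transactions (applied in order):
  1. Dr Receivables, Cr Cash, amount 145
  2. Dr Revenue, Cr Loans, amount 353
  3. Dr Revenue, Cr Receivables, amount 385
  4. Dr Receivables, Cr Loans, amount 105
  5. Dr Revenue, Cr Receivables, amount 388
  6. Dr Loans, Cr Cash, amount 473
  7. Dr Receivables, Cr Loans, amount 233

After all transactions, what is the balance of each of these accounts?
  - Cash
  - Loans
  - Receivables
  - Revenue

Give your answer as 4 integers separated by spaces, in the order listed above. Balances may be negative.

After txn 1 (Dr Receivables, Cr Cash, amount 145): Cash=-145 Receivables=145
After txn 2 (Dr Revenue, Cr Loans, amount 353): Cash=-145 Loans=-353 Receivables=145 Revenue=353
After txn 3 (Dr Revenue, Cr Receivables, amount 385): Cash=-145 Loans=-353 Receivables=-240 Revenue=738
After txn 4 (Dr Receivables, Cr Loans, amount 105): Cash=-145 Loans=-458 Receivables=-135 Revenue=738
After txn 5 (Dr Revenue, Cr Receivables, amount 388): Cash=-145 Loans=-458 Receivables=-523 Revenue=1126
After txn 6 (Dr Loans, Cr Cash, amount 473): Cash=-618 Loans=15 Receivables=-523 Revenue=1126
After txn 7 (Dr Receivables, Cr Loans, amount 233): Cash=-618 Loans=-218 Receivables=-290 Revenue=1126

Answer: -618 -218 -290 1126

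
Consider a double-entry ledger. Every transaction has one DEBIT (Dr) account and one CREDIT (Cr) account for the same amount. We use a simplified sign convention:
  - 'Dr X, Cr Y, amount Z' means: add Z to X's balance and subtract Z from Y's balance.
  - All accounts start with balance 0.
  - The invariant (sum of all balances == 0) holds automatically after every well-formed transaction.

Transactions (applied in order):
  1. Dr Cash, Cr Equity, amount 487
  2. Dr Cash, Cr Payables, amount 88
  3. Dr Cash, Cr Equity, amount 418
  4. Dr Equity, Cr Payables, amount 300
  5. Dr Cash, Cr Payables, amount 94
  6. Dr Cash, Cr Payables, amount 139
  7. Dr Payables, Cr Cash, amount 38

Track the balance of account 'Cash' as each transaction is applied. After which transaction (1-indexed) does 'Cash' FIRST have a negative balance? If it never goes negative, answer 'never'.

Answer: never

Derivation:
After txn 1: Cash=487
After txn 2: Cash=575
After txn 3: Cash=993
After txn 4: Cash=993
After txn 5: Cash=1087
After txn 6: Cash=1226
After txn 7: Cash=1188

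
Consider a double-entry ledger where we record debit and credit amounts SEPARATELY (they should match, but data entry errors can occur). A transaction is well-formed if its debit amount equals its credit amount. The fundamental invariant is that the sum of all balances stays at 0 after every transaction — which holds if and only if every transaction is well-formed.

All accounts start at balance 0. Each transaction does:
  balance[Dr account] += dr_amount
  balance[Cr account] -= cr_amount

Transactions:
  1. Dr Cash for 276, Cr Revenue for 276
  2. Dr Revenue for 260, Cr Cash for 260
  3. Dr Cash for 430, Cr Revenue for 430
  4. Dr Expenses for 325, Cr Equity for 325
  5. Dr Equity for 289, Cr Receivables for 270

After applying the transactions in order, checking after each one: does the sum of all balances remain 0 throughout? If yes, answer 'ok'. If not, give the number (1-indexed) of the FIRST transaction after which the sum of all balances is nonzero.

After txn 1: dr=276 cr=276 sum_balances=0
After txn 2: dr=260 cr=260 sum_balances=0
After txn 3: dr=430 cr=430 sum_balances=0
After txn 4: dr=325 cr=325 sum_balances=0
After txn 5: dr=289 cr=270 sum_balances=19

Answer: 5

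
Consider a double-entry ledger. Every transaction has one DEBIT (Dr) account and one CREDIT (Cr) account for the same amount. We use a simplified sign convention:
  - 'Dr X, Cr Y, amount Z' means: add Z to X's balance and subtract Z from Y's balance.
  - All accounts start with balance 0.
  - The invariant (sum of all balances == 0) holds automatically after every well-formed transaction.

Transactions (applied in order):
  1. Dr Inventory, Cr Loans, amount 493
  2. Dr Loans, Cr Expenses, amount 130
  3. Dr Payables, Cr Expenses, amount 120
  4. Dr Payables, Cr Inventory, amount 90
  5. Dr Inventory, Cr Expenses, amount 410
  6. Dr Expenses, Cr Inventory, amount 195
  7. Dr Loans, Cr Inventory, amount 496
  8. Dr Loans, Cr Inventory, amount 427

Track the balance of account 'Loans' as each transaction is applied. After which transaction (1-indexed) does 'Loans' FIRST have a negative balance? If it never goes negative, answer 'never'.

Answer: 1

Derivation:
After txn 1: Loans=-493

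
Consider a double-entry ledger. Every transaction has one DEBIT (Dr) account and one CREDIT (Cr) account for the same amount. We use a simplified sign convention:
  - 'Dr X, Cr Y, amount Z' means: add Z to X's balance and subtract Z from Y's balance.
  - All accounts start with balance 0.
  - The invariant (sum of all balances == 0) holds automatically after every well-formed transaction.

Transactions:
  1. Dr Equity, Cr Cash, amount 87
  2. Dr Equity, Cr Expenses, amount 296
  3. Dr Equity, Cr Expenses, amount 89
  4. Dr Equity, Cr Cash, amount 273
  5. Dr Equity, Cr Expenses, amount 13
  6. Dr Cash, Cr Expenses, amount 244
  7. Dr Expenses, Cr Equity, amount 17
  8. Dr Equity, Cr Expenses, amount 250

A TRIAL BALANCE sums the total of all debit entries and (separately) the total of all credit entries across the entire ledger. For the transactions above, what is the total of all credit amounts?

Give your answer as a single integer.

Answer: 1269

Derivation:
Txn 1: credit+=87
Txn 2: credit+=296
Txn 3: credit+=89
Txn 4: credit+=273
Txn 5: credit+=13
Txn 6: credit+=244
Txn 7: credit+=17
Txn 8: credit+=250
Total credits = 1269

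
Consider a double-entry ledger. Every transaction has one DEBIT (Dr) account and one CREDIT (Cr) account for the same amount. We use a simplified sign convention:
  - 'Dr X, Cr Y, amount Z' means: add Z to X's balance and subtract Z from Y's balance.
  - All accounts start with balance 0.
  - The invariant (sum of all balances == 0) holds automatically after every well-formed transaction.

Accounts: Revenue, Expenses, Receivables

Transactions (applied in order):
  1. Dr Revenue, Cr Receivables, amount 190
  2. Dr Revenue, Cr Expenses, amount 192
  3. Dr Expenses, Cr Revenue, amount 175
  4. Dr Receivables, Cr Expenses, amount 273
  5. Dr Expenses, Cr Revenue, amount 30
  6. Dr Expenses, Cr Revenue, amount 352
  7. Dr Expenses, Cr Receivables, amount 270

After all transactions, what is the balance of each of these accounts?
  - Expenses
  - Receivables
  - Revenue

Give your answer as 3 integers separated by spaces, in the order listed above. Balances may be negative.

Answer: 362 -187 -175

Derivation:
After txn 1 (Dr Revenue, Cr Receivables, amount 190): Receivables=-190 Revenue=190
After txn 2 (Dr Revenue, Cr Expenses, amount 192): Expenses=-192 Receivables=-190 Revenue=382
After txn 3 (Dr Expenses, Cr Revenue, amount 175): Expenses=-17 Receivables=-190 Revenue=207
After txn 4 (Dr Receivables, Cr Expenses, amount 273): Expenses=-290 Receivables=83 Revenue=207
After txn 5 (Dr Expenses, Cr Revenue, amount 30): Expenses=-260 Receivables=83 Revenue=177
After txn 6 (Dr Expenses, Cr Revenue, amount 352): Expenses=92 Receivables=83 Revenue=-175
After txn 7 (Dr Expenses, Cr Receivables, amount 270): Expenses=362 Receivables=-187 Revenue=-175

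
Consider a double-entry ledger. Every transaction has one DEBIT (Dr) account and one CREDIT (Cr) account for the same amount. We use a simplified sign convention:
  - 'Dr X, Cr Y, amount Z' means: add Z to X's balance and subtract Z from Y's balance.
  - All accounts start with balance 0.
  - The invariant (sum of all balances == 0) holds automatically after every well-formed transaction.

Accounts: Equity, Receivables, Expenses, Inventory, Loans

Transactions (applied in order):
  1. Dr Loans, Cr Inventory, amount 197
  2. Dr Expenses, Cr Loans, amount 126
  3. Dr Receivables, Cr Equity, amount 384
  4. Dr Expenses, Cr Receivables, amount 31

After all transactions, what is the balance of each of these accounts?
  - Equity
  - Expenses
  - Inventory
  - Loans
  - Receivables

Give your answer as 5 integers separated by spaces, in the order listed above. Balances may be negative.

After txn 1 (Dr Loans, Cr Inventory, amount 197): Inventory=-197 Loans=197
After txn 2 (Dr Expenses, Cr Loans, amount 126): Expenses=126 Inventory=-197 Loans=71
After txn 3 (Dr Receivables, Cr Equity, amount 384): Equity=-384 Expenses=126 Inventory=-197 Loans=71 Receivables=384
After txn 4 (Dr Expenses, Cr Receivables, amount 31): Equity=-384 Expenses=157 Inventory=-197 Loans=71 Receivables=353

Answer: -384 157 -197 71 353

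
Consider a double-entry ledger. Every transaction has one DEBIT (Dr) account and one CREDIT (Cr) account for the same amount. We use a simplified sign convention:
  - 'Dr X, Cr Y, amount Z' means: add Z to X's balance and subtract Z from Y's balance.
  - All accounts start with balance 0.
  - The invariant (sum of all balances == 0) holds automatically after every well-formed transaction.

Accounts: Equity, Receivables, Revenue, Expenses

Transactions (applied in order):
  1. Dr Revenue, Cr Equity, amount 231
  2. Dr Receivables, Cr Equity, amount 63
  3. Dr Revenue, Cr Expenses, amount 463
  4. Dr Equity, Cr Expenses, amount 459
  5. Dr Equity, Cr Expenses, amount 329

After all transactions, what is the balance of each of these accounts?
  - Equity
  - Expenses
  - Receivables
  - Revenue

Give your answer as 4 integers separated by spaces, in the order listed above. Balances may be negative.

After txn 1 (Dr Revenue, Cr Equity, amount 231): Equity=-231 Revenue=231
After txn 2 (Dr Receivables, Cr Equity, amount 63): Equity=-294 Receivables=63 Revenue=231
After txn 3 (Dr Revenue, Cr Expenses, amount 463): Equity=-294 Expenses=-463 Receivables=63 Revenue=694
After txn 4 (Dr Equity, Cr Expenses, amount 459): Equity=165 Expenses=-922 Receivables=63 Revenue=694
After txn 5 (Dr Equity, Cr Expenses, amount 329): Equity=494 Expenses=-1251 Receivables=63 Revenue=694

Answer: 494 -1251 63 694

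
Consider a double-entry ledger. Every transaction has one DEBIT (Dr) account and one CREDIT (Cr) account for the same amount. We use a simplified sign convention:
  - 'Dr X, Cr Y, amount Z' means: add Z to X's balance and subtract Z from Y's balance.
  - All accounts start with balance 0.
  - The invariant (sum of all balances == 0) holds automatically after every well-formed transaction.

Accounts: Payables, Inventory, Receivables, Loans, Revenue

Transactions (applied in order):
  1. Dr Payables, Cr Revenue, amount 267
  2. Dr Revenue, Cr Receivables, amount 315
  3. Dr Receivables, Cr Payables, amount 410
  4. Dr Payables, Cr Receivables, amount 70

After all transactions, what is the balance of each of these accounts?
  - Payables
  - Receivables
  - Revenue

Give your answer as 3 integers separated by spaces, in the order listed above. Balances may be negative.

Answer: -73 25 48

Derivation:
After txn 1 (Dr Payables, Cr Revenue, amount 267): Payables=267 Revenue=-267
After txn 2 (Dr Revenue, Cr Receivables, amount 315): Payables=267 Receivables=-315 Revenue=48
After txn 3 (Dr Receivables, Cr Payables, amount 410): Payables=-143 Receivables=95 Revenue=48
After txn 4 (Dr Payables, Cr Receivables, amount 70): Payables=-73 Receivables=25 Revenue=48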